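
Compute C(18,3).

C(18,3) = (18·17·16) / 3! = 4896 / 6 = 816.

816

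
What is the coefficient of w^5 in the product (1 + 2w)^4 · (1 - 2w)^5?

-192

Coefficient of w^5 = Σ_{j} C(4,j)·2^j·C(5,5-j)·(-2)^(5-j) for j from 0 to 4.
= (-32) + 640 + (-1920) + 1280 + (-160) = -192.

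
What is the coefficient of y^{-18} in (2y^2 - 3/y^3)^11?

8660520

General term: C(11,j)·(2y^2)^j·(-3/y^3)^(11-j), with y-exponent 2j − 3(11−j) = 5j − 33.
Set 5j − 33 = -18: j = 3.
C(11,3) = 165; 2^3 = 8; (-3)^8 = 6561.
Coefficient = 165 · 8 · 6561 = 8660520.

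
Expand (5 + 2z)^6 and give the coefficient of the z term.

The general term is C(6,j)·(5)^j·(2z)^(6-j); the z^1 term has j = 5.
C(6,5) = 6.
Coefficient = C(6,5) · 5^5 · 2^1 = 6 · 3125 · 2 = 37500.

37500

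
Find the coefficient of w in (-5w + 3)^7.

-25515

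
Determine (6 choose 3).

20

C(6,3) = (6·5·4) / 3! = 120 / 6 = 20.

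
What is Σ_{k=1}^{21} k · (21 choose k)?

22020096

Since k·C(21,k) = 21·C(20,k−1), the sum is 21·2^20 = 21·1048576 = 22020096.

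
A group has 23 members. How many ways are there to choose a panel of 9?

817190

This is C(23,9) = 817190.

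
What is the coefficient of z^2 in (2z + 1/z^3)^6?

General term: C(6,j)·(2z)^j·(1/z^3)^(6-j), with z-exponent 1j − 3(6−j) = 4j − 18.
Set 4j − 18 = 2: j = 5.
C(6,5) = 6; 2^5 = 32; 1^1 = 1.
Coefficient = 6 · 32 · 1 = 192.

192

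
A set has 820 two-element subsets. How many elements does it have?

41

n(n−1)/2 = 820 ⇒ n(n−1) = 1640. Since 41·40 = 1640, n = 41.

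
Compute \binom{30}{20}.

C(30,20) = C(30,10) by symmetry.
C(30,10) = (30·29·28·27·26·25·24·23·22·21) / 10! = 109027350432000 / 3628800 = 30045015.

30045015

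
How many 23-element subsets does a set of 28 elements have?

98280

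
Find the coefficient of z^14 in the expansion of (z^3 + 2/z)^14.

439296

General term: C(14,j)·(z^3)^j·(2/z)^(14-j), with z-exponent 3j − 1(14−j) = 4j − 14.
Set 4j − 14 = 14: j = 7.
C(14,7) = 3432; 1^7 = 1; 2^7 = 128.
Coefficient = 3432 · 1 · 128 = 439296.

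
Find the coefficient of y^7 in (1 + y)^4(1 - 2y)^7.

-408

Coefficient of y^7 = Σ_{j} C(4,j)·1^j·C(7,7-j)·(-2)^(7-j) for j from 0 to 4.
= (-128) + 1792 + (-4032) + 2240 + (-280) = -408.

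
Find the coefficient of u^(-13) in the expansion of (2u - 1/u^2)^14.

-64064

General term: C(14,j)·(2u)^j·(-1/u^2)^(14-j), with u-exponent 1j − 2(14−j) = 3j − 28.
Set 3j − 28 = -13: j = 5.
C(14,5) = 2002; 2^5 = 32; (-1)^9 = -1.
Coefficient = 2002 · 32 · (-1) = -64064.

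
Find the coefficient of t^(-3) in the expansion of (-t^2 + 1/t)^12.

General term: C(12,j)·(-t^2)^j·(1/t)^(12-j), with t-exponent 2j − 1(12−j) = 3j − 12.
Set 3j − 12 = -3: j = 3.
C(12,3) = 220; (-1)^3 = -1; 1^9 = 1.
Coefficient = 220 · (-1) · 1 = -220.

-220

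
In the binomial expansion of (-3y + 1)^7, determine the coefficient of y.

-21

The general term is C(7,j)·(-3y)^j·(1)^(7-j); the y^1 term has j = 1.
C(7,1) = 7.
Coefficient = C(7,1) · (-3)^1 = 7 · (-3) = -21.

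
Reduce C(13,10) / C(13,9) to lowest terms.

2/5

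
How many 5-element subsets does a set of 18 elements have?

8568

C(18,5) = (18·17·16·15·14) / 5! = 1028160 / 120 = 8568.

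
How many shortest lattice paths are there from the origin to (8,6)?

Each path is a sequence of 14 steps with 8 rights: C(14,8) = 3003.

3003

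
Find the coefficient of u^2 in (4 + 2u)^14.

6106906624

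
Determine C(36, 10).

254186856

C(36,10) = (36·35·34·33·32·31·30·29·28·27) / 10! = 922393263052800 / 3628800 = 254186856.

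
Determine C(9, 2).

C(9,2) = (9·8) / 2! = 72 / 2 = 36.

36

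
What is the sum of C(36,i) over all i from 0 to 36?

Setting x = 1 in (1+x)^36 gives Σ C(36,i) = 2^36 = 68719476736.

68719476736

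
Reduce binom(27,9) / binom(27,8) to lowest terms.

19/9

C(n,k+1)/C(n,k) = (n−k)/(k+1) = (27−8)/(8+1) = 19/9.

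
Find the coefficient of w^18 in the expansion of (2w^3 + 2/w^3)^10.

General term: C(10,j)·(2w^3)^j·(2/w^3)^(10-j), with w-exponent 3j − 3(10−j) = 6j − 30.
Set 6j − 30 = 18: j = 8.
C(10,8) = 45; 2^8 = 256; 2^2 = 4.
Coefficient = 45 · 256 · 4 = 46080.

46080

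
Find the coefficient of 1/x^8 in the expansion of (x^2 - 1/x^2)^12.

General term: C(12,j)·(x^2)^j·(-1/x^2)^(12-j), with x-exponent 2j − 2(12−j) = 4j − 24.
Set 4j − 24 = -8: j = 4.
C(12,4) = 495; 1^4 = 1; (-1)^8 = 1.
Coefficient = 495 · 1 · 1 = 495.

495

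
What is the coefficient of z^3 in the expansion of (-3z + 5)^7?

-590625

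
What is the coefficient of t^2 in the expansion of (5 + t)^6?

9375

The general term is C(6,j)·(5)^j·(t)^(6-j); the t^2 term has j = 4.
C(6,4) = 15.
Coefficient = C(6,4) · 5^4 = 15 · 625 = 9375.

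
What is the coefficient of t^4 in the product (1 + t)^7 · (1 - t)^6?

Coefficient of t^4 = Σ_{j} C(7,j)·1^j·C(6,4-j)·(-1)^(4-j) for j from 0 to 4.
= 15 + (-140) + 315 + (-210) + 35 = 15.

15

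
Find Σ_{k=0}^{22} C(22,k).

4194304

Setting x = 1 in (1+x)^22 gives Σ C(22,k) = 2^22 = 4194304.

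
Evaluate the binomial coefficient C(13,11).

78

C(13,11) = C(13,2) by symmetry.
C(13,2) = (13·12) / 2! = 156 / 2 = 78.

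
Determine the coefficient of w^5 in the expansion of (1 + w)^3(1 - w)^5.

Coefficient of w^5 = Σ_{j} C(3,j)·1^j·C(5,5-j)·(-1)^(5-j) for j from 0 to 3.
= (-1) + 15 + (-30) + 10 = -6.

-6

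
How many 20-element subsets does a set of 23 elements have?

1771

C(23,20) = C(23,3) by symmetry.
C(23,3) = (23·22·21) / 3! = 10626 / 6 = 1771.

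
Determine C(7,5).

21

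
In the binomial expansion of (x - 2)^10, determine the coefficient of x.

The general term is C(10,j)·(x)^j·(-2)^(10-j); the x^1 term has j = 1.
C(10,1) = 10.
Coefficient = C(10,1) · (-2)^9 = 10 · (-512) = -5120.

-5120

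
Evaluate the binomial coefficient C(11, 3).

165

C(11,3) = (11·10·9) / 3! = 990 / 6 = 165.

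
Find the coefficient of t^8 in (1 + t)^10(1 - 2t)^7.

Coefficient of t^8 = Σ_{j} C(10,j)·1^j·C(7,8-j)·(-2)^(8-j) for j from 1 to 8.
= (-1280) + 20160 + (-80640) + 117600 + (-70560) + 17640 + (-1680) + 45 = 1285.

1285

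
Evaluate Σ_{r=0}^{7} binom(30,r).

1 + 30 + 435 + 4060 + 27405 + 142506 + 593775 + 2035800 = 2804012.

2804012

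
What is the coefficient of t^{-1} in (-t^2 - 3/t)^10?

262440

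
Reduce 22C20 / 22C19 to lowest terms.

C(n,k+1)/C(n,k) = (n−k)/(k+1) = (22−19)/(19+1) = 3/20.

3/20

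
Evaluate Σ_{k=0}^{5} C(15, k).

1 + 15 + 105 + 455 + 1365 + 3003 = 4944.

4944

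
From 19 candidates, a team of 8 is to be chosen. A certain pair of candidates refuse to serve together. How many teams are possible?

63206

All 8-subsets: C(19,8) = 75582. Those containing both fixed elements: C(17,6) = 12376.
75582 − 12376 = 63206.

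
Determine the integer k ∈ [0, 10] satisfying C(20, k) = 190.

C(20,k) increases on 0 ≤ k ≤ 10. C(20,1) = 20 and C(20,2) = 190, so k = 2.

2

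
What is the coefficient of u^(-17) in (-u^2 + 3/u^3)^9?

General term: C(9,j)·(-u^2)^j·(3/u^3)^(9-j), with u-exponent 2j − 3(9−j) = 5j − 27.
Set 5j − 27 = -17: j = 2.
C(9,2) = 36; (-1)^2 = 1; 3^7 = 2187.
Coefficient = 36 · 1 · 2187 = 78732.

78732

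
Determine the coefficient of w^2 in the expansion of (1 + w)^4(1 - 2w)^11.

138

Coefficient of w^2 = Σ_{j} C(4,j)·1^j·C(11,2-j)·(-2)^(2-j) for j from 0 to 2.
= 220 + (-88) + 6 = 138.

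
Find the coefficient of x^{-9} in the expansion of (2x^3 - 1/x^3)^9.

General term: C(9,j)·(2x^3)^j·(-1/x^3)^(9-j), with x-exponent 3j − 3(9−j) = 6j − 27.
Set 6j − 27 = -9: j = 3.
C(9,3) = 84; 2^3 = 8; (-1)^6 = 1.
Coefficient = 84 · 8 · 1 = 672.

672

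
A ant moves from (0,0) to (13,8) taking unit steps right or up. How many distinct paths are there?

203490

Each path is a sequence of 21 steps with 13 rights: C(21,13) = 203490.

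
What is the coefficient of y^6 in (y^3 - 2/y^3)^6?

60

General term: C(6,j)·(y^3)^j·(-2/y^3)^(6-j), with y-exponent 3j − 3(6−j) = 6j − 18.
Set 6j − 18 = 6: j = 4.
C(6,4) = 15; 1^4 = 1; (-2)^2 = 4.
Coefficient = 15 · 1 · 4 = 60.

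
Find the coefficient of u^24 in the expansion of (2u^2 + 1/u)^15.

General term: C(15,j)·(2u^2)^j·(1/u)^(15-j), with u-exponent 2j − 1(15−j) = 3j − 15.
Set 3j − 15 = 24: j = 13.
C(15,13) = 105; 2^13 = 8192; 1^2 = 1.
Coefficient = 105 · 8192 · 1 = 860160.

860160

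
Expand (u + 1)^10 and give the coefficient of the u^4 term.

210

The general term is C(10,j)·(u)^j·(1)^(10-j); the u^4 term has j = 4.
C(10,4) = 210.
Coefficient = C(10,4) = 210.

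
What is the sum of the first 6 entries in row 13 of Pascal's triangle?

2380

1 + 13 + 78 + 286 + 715 + 1287 = 2380.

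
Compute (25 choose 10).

3268760

C(25,10) = (25·24·23·22·21·20·19·18·17·16) / 10! = 11861676288000 / 3628800 = 3268760.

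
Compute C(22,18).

7315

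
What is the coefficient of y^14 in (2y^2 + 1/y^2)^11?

28160

General term: C(11,j)·(2y^2)^j·(1/y^2)^(11-j), with y-exponent 2j − 2(11−j) = 4j − 22.
Set 4j − 22 = 14: j = 9.
C(11,9) = 55; 2^9 = 512; 1^2 = 1.
Coefficient = 55 · 512 · 1 = 28160.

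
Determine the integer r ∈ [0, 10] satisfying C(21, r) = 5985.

4

C(21,r) increases on 0 ≤ r ≤ 10. C(21,3) = 1330 and C(21,4) = 5985, so r = 4.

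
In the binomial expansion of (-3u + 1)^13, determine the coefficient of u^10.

16888014

The general term is C(13,j)·(-3u)^j·(1)^(13-j); the u^10 term has j = 10.
C(13,10) = 286.
Coefficient = C(13,10) · (-3)^10 = 286 · 59049 = 16888014.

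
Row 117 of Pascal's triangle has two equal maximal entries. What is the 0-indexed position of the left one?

For odd n = 117, C(117,j) peaks at j = (n−1)/2 and (n+1)/2; the smaller is 58.

58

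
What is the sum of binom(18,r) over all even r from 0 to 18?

Half of (1+1)^18 + (1−1)^18 gives the even-index sum: 2^17 = 131072.

131072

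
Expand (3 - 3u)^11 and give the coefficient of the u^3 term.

The general term is C(11,j)·(3)^j·(-3u)^(11-j); the u^3 term has j = 8.
C(11,8) = 165.
Coefficient = C(11,8) · 3^8 · (-3)^3 = 165 · 6561 · (-27) = -29229255.

-29229255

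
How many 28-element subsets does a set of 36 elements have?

30260340

C(36,28) = C(36,8) by symmetry.
C(36,8) = (36·35·34·33·32·31·30·29) / 8! = 1220096908800 / 40320 = 30260340.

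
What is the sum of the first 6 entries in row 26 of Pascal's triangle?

1 + 26 + 325 + 2600 + 14950 + 65780 = 83682.

83682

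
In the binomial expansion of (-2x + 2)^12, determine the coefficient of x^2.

The general term is C(12,j)·(-2x)^j·(2)^(12-j); the x^2 term has j = 2.
C(12,2) = 66.
Coefficient = C(12,2) · (-2)^2 · 2^10 = 66 · 4 · 1024 = 270336.

270336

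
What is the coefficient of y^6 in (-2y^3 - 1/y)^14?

General term: C(14,j)·(-2y^3)^j·(-1/y)^(14-j), with y-exponent 3j − 1(14−j) = 4j − 14.
Set 4j − 14 = 6: j = 5.
C(14,5) = 2002; (-2)^5 = -32; (-1)^9 = -1.
Coefficient = 2002 · (-32) · (-1) = 64064.

64064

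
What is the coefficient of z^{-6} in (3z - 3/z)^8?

General term: C(8,j)·(3z)^j·(-3/z)^(8-j), with z-exponent 1j − 1(8−j) = 2j − 8.
Set 2j − 8 = -6: j = 1.
C(8,1) = 8; 3^1 = 3; (-3)^7 = -2187.
Coefficient = 8 · 3 · (-2187) = -52488.

-52488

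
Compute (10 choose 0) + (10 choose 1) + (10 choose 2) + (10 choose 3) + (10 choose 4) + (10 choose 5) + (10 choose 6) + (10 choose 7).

968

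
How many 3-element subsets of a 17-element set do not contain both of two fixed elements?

665

All 3-subsets: C(17,3) = 680. Those containing both fixed elements: C(15,1) = 15.
680 − 15 = 665.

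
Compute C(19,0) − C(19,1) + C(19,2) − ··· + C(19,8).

43758

The partial alternating sum Σ_{k=0}^{8} (−1)^k C(19,k) = (−1)^8 C(18,8) = 43758.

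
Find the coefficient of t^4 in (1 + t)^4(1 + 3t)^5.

2086

Coefficient of t^4 = Σ_{j} C(4,j)·1^j·C(5,4-j)·3^(4-j) for j from 0 to 4.
= 405 + 1080 + 540 + 60 + 1 = 2086.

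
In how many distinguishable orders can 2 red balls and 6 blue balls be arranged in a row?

Choose positions for the red balls: C(8,2) = 28.

28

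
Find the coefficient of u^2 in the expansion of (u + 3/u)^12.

192456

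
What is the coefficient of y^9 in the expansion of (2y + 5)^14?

The general term is C(14,j)·(2y)^j·(5)^(14-j); the y^9 term has j = 9.
C(14,9) = 2002.
Coefficient = C(14,9) · 2^9 · 5^5 = 2002 · 512 · 3125 = 3203200000.

3203200000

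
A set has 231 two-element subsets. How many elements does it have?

n(n−1)/2 = 231 ⇒ n(n−1) = 462. Since 22·21 = 462, n = 22.

22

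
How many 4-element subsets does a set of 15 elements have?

1365

C(15,4) = (15·14·13·12) / 4! = 32760 / 24 = 1365.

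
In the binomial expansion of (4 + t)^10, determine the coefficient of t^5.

258048

The general term is C(10,j)·(4)^j·(t)^(10-j); the t^5 term has j = 5.
C(10,5) = 252.
Coefficient = C(10,5) · 4^5 = 252 · 1024 = 258048.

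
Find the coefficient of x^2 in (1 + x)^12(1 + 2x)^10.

486

Coefficient of x^2 = Σ_{j} C(12,j)·1^j·C(10,2-j)·2^(2-j) for j from 0 to 2.
= 180 + 240 + 66 = 486.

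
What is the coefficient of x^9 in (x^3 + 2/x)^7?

General term: C(7,j)·(x^3)^j·(2/x)^(7-j), with x-exponent 3j − 1(7−j) = 4j − 7.
Set 4j − 7 = 9: j = 4.
C(7,4) = 35; 1^4 = 1; 2^3 = 8.
Coefficient = 35 · 1 · 8 = 280.

280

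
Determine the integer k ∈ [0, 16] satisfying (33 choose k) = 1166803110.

C(33,k) increases on 0 ≤ k ≤ 16. C(33,15) = 1037158320 and C(33,16) = 1166803110, so k = 16.

16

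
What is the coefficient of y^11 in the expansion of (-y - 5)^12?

The general term is C(12,j)·(-y)^j·(-5)^(12-j); the y^11 term has j = 11.
C(12,11) = 12.
Coefficient = C(12,11) · (-1)^11 · (-5)^1 = 12 · (-1) · (-5) = 60.

60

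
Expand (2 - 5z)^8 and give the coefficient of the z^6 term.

1750000

The general term is C(8,j)·(2)^j·(-5z)^(8-j); the z^6 term has j = 2.
C(8,2) = 28.
Coefficient = C(8,2) · 2^2 · (-5)^6 = 28 · 4 · 15625 = 1750000.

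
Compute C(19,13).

C(19,13) = C(19,6) by symmetry.
C(19,6) = (19·18·17·16·15·14) / 6! = 19535040 / 720 = 27132.

27132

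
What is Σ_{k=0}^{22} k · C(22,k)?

46137344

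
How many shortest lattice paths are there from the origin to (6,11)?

12376

Each path is a sequence of 17 steps with 6 rights: C(17,6) = 12376.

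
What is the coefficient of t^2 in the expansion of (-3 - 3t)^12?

The general term is C(12,j)·(-3)^j·(-3t)^(12-j); the t^2 term has j = 10.
C(12,10) = 66.
Coefficient = C(12,10) · (-3)^10 · (-3)^2 = 66 · 59049 · 9 = 35075106.

35075106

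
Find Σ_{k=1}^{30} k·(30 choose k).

Since k·C(30,k) = 30·C(29,k−1), the sum is 30·2^29 = 30·536870912 = 16106127360.

16106127360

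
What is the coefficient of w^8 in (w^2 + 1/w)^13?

General term: C(13,j)·(w^2)^j·(1/w)^(13-j), with w-exponent 2j − 1(13−j) = 3j − 13.
Set 3j − 13 = 8: j = 7.
C(13,7) = 1716; 1^7 = 1; 1^6 = 1.
Coefficient = 1716 · 1 · 1 = 1716.

1716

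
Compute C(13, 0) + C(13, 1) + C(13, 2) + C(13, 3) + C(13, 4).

1093

1 + 13 + 78 + 286 + 715 = 1093.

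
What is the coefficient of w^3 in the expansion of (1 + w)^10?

120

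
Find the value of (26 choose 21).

65780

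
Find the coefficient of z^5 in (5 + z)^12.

61875000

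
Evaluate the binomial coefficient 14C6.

3003

C(14,6) = (14·13·12·11·10·9) / 6! = 2162160 / 720 = 3003.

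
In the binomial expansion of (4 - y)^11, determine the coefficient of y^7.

The general term is C(11,j)·(4)^j·(-y)^(11-j); the y^7 term has j = 4.
C(11,4) = 330.
Coefficient = C(11,4) · 4^4 · (-1)^7 = 330 · 256 · (-1) = -84480.

-84480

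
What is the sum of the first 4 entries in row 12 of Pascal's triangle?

1 + 12 + 66 + 220 = 299.

299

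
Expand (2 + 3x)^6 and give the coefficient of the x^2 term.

2160

The general term is C(6,j)·(2)^j·(3x)^(6-j); the x^2 term has j = 4.
C(6,4) = 15.
Coefficient = C(6,4) · 2^4 · 3^2 = 15 · 16 · 9 = 2160.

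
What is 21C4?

5985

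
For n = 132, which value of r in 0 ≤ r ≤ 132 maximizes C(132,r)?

66

C(132,r) is maximized at r = 132/2 = 66.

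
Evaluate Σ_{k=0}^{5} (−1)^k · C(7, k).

The partial alternating sum Σ_{k=0}^{5} (−1)^k C(7,k) = (−1)^5 C(6,5) = -6.

-6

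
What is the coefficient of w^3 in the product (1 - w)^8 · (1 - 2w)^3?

-328

Coefficient of w^3 = Σ_{j} C(8,j)·(-1)^j·C(3,3-j)·(-2)^(3-j) for j from 0 to 3.
= (-8) + (-96) + (-168) + (-56) = -328.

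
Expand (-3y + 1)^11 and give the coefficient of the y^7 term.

The general term is C(11,j)·(-3y)^j·(1)^(11-j); the y^7 term has j = 7.
C(11,7) = 330.
Coefficient = C(11,7) · (-3)^7 = 330 · (-2187) = -721710.

-721710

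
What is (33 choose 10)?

92561040

C(33,10) = (33·32·31·30·29·28·27·26·25·24) / 10! = 335885501952000 / 3628800 = 92561040.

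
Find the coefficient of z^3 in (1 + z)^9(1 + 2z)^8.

Coefficient of z^3 = Σ_{j} C(9,j)·1^j·C(8,3-j)·2^(3-j) for j from 0 to 3.
= 448 + 1008 + 576 + 84 = 2116.

2116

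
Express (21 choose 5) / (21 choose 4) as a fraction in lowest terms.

17/5

C(n,k+1)/C(n,k) = (n−k)/(k+1) = (21−4)/(4+1) = 17/5.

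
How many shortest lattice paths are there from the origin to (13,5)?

8568

Each path is a sequence of 18 steps with 13 rights: C(18,13) = 8568.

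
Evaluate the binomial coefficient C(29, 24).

C(29,24) = C(29,5) by symmetry.
C(29,5) = (29·28·27·26·25) / 5! = 14250600 / 120 = 118755.

118755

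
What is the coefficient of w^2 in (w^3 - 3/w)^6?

1215

General term: C(6,j)·(w^3)^j·(-3/w)^(6-j), with w-exponent 3j − 1(6−j) = 4j − 6.
Set 4j − 6 = 2: j = 2.
C(6,2) = 15; 1^2 = 1; (-3)^4 = 81.
Coefficient = 15 · 1 · 81 = 1215.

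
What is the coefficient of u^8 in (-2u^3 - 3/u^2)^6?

2160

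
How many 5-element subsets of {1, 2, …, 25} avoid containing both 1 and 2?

51359

All 5-subsets: C(25,5) = 53130. Those containing both fixed elements: C(23,3) = 1771.
53130 − 1771 = 51359.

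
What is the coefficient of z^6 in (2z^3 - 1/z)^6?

-160

General term: C(6,j)·(2z^3)^j·(-1/z)^(6-j), with z-exponent 3j − 1(6−j) = 4j − 6.
Set 4j − 6 = 6: j = 3.
C(6,3) = 20; 2^3 = 8; (-1)^3 = -1.
Coefficient = 20 · 8 · (-1) = -160.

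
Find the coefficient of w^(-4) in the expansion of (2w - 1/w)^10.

-960

General term: C(10,j)·(2w)^j·(-1/w)^(10-j), with w-exponent 1j − 1(10−j) = 2j − 10.
Set 2j − 10 = -4: j = 3.
C(10,3) = 120; 2^3 = 8; (-1)^7 = -1.
Coefficient = 120 · 8 · (-1) = -960.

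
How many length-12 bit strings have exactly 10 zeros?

66

Choose the 10 positions: C(12,10) = 66.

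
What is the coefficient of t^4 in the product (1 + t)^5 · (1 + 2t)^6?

1765

Coefficient of t^4 = Σ_{j} C(5,j)·1^j·C(6,4-j)·2^(4-j) for j from 0 to 4.
= 240 + 800 + 600 + 120 + 5 = 1765.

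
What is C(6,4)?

15

C(6,4) = C(6,2) by symmetry.
C(6,2) = (6·5) / 2! = 30 / 2 = 15.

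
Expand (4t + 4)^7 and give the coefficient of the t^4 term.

The general term is C(7,j)·(4t)^j·(4)^(7-j); the t^4 term has j = 4.
C(7,4) = 35.
Coefficient = C(7,4) · 4^4 · 4^3 = 35 · 256 · 64 = 573440.

573440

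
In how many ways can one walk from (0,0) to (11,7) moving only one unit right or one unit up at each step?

31824

Each path is a sequence of 18 steps with 11 rights: C(18,11) = 31824.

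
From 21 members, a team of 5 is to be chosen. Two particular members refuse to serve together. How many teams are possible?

All 5-subsets: C(21,5) = 20349. Those containing both fixed elements: C(19,3) = 969.
20349 − 969 = 19380.

19380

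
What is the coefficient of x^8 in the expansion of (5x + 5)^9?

The general term is C(9,j)·(5x)^j·(5)^(9-j); the x^8 term has j = 8.
C(9,8) = 9.
Coefficient = C(9,8) · 5^8 · 5^1 = 9 · 390625 · 5 = 17578125.

17578125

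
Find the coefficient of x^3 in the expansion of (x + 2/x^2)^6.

General term: C(6,j)·(x)^j·(2/x^2)^(6-j), with x-exponent 1j − 2(6−j) = 3j − 12.
Set 3j − 12 = 3: j = 5.
C(6,5) = 6; 1^5 = 1; 2^1 = 2.
Coefficient = 6 · 1 · 2 = 12.

12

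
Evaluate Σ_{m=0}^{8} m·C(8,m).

1024

Since m·C(8,m) = 8·C(7,m−1), the sum is 8·2^7 = 8·128 = 1024.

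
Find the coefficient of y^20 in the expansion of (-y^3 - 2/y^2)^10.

General term: C(10,j)·(-y^3)^j·(-2/y^2)^(10-j), with y-exponent 3j − 2(10−j) = 5j − 20.
Set 5j − 20 = 20: j = 8.
C(10,8) = 45; (-1)^8 = 1; (-2)^2 = 4.
Coefficient = 45 · 1 · 4 = 180.

180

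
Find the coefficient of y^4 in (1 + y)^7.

The general term is C(7,j)·(1)^j·(y)^(7-j); the y^4 term has j = 3.
C(7,3) = 35.
Coefficient = C(7,3) = 35.

35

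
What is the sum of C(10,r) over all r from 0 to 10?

The entries of row 10 sum to 2^10 = 1024.

1024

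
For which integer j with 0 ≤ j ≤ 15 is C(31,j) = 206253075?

13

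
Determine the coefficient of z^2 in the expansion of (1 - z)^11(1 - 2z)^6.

Coefficient of z^2 = Σ_{j} C(11,j)·(-1)^j·C(6,2-j)·(-2)^(2-j) for j from 0 to 2.
= 60 + 132 + 55 = 247.

247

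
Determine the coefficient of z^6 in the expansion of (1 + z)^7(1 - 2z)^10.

-161

Coefficient of z^6 = Σ_{j} C(7,j)·1^j·C(10,6-j)·(-2)^(6-j) for j from 0 to 6.
= 13440 + (-56448) + 70560 + (-33600) + 6300 + (-420) + 7 = -161.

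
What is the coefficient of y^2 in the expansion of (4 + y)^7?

21504

The general term is C(7,j)·(4)^j·(y)^(7-j); the y^2 term has j = 5.
C(7,5) = 21.
Coefficient = C(7,5) · 4^5 = 21 · 1024 = 21504.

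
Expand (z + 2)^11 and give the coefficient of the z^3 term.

42240

The general term is C(11,j)·(z)^j·(2)^(11-j); the z^3 term has j = 3.
C(11,3) = 165.
Coefficient = C(11,3) · 2^8 = 165 · 256 = 42240.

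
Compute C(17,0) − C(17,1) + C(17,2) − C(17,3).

-560

The partial alternating sum Σ_{k=0}^{3} (−1)^k C(17,k) = (−1)^3 C(16,3) = -560.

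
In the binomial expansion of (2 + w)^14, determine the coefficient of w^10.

The general term is C(14,j)·(2)^j·(w)^(14-j); the w^10 term has j = 4.
C(14,4) = 1001.
Coefficient = C(14,4) · 2^4 = 1001 · 16 = 16016.

16016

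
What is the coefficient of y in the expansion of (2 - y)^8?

-1024

The general term is C(8,j)·(2)^j·(-y)^(8-j); the y^1 term has j = 7.
C(8,7) = 8.
Coefficient = C(8,7) · 2^7 · (-1)^1 = 8 · 128 · (-1) = -1024.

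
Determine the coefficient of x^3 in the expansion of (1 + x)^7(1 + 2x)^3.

Coefficient of x^3 = Σ_{j} C(7,j)·1^j·C(3,3-j)·2^(3-j) for j from 0 to 3.
= 8 + 84 + 126 + 35 = 253.

253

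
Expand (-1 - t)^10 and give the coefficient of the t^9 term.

10

The general term is C(10,j)·(-1)^j·(-t)^(10-j); the t^9 term has j = 1.
C(10,1) = 10.
Coefficient = C(10,1) · (-1)^1 · (-1)^9 = 10 · (-1) · (-1) = 10.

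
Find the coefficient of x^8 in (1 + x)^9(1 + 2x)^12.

Coefficient of x^8 = Σ_{j} C(9,j)·1^j·C(12,8-j)·2^(8-j) for j from 0 to 8.
= 126720 + 912384 + 2128896 + 2128896 + 997920 + 221760 + 22176 + 864 + 9 = 6539625.

6539625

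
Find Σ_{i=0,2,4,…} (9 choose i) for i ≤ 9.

256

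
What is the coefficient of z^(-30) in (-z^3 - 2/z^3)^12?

24576

General term: C(12,j)·(-z^3)^j·(-2/z^3)^(12-j), with z-exponent 3j − 3(12−j) = 6j − 36.
Set 6j − 36 = -30: j = 1.
C(12,1) = 12; (-1)^1 = -1; (-2)^11 = -2048.
Coefficient = 12 · (-1) · (-2048) = 24576.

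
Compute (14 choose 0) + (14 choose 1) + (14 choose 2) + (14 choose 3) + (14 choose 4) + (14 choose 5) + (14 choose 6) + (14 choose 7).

9908

1 + 14 + 91 + 364 + 1001 + 2002 + 3003 + 3432 = 9908.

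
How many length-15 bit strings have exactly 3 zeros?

Choose the 3 positions: C(15,3) = 455.

455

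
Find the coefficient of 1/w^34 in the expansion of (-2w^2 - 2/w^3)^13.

-106496

General term: C(13,j)·(-2w^2)^j·(-2/w^3)^(13-j), with w-exponent 2j − 3(13−j) = 5j − 39.
Set 5j − 39 = -34: j = 1.
C(13,1) = 13; (-2)^1 = -2; (-2)^12 = 4096.
Coefficient = 13 · (-2) · 4096 = -106496.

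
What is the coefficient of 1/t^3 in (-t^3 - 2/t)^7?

General term: C(7,j)·(-t^3)^j·(-2/t)^(7-j), with t-exponent 3j − 1(7−j) = 4j − 7.
Set 4j − 7 = -3: j = 1.
C(7,1) = 7; (-1)^1 = -1; (-2)^6 = 64.
Coefficient = 7 · (-1) · 64 = -448.

-448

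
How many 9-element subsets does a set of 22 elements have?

497420

C(22,9) = (22·21·20·19·18·17·16·15·14) / 9! = 180503769600 / 362880 = 497420.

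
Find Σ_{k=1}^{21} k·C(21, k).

Differentiating (1+x)^21 and setting x=1: Σ k·C(21,k) = 21·2^20 = 22020096.

22020096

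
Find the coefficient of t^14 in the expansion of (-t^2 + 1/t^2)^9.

9

General term: C(9,j)·(-t^2)^j·(1/t^2)^(9-j), with t-exponent 2j − 2(9−j) = 4j − 18.
Set 4j − 18 = 14: j = 8.
C(9,8) = 9; (-1)^8 = 1; 1^1 = 1.
Coefficient = 9 · 1 · 1 = 9.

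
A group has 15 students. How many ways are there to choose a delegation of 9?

This is C(15,9) = 5005.

5005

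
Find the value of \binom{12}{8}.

C(12,8) = C(12,4) by symmetry.
C(12,4) = (12·11·10·9) / 4! = 11880 / 24 = 495.

495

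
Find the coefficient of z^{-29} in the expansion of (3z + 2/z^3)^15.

226437120

General term: C(15,j)·(3z)^j·(2/z^3)^(15-j), with z-exponent 1j − 3(15−j) = 4j − 45.
Set 4j − 45 = -29: j = 4.
C(15,4) = 1365; 3^4 = 81; 2^11 = 2048.
Coefficient = 1365 · 81 · 2048 = 226437120.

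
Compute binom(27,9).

4686825

C(27,9) = (27·26·25·24·23·22·21·20·19) / 9! = 1700755056000 / 362880 = 4686825.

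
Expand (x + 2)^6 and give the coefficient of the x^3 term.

The general term is C(6,j)·(x)^j·(2)^(6-j); the x^3 term has j = 3.
C(6,3) = 20.
Coefficient = C(6,3) · 2^3 = 20 · 8 = 160.

160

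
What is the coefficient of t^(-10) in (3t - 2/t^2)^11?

General term: C(11,j)·(3t)^j·(-2/t^2)^(11-j), with t-exponent 1j − 2(11−j) = 3j − 22.
Set 3j − 22 = -10: j = 4.
C(11,4) = 330; 3^4 = 81; (-2)^7 = -128.
Coefficient = 330 · 81 · (-128) = -3421440.

-3421440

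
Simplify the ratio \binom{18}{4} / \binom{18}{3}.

15/4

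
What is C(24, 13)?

2496144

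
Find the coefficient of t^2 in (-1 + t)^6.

15

The general term is C(6,j)·(-1)^j·(t)^(6-j); the t^2 term has j = 4.
C(6,4) = 15.
Coefficient = C(6,4) = 15.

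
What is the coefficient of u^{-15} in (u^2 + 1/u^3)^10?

General term: C(10,j)·(u^2)^j·(1/u^3)^(10-j), with u-exponent 2j − 3(10−j) = 5j − 30.
Set 5j − 30 = -15: j = 3.
C(10,3) = 120; 1^3 = 1; 1^7 = 1.
Coefficient = 120 · 1 · 1 = 120.

120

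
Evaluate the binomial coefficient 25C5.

53130

C(25,5) = (25·24·23·22·21) / 5! = 6375600 / 120 = 53130.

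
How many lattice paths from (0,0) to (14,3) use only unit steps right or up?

Each path is a sequence of 17 steps with 14 rights: C(17,14) = 680.

680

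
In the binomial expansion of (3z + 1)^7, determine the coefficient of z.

21

The general term is C(7,j)·(3z)^j·(1)^(7-j); the z^1 term has j = 1.
C(7,1) = 7.
Coefficient = C(7,1) · 3^1 = 7 · 3 = 21.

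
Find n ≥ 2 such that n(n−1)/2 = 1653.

58

n(n−1)/2 = 1653 ⇒ n(n−1) = 3306. Since 58·57 = 3306, n = 58.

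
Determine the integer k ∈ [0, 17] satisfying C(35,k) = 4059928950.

16

C(35,k) increases on 0 ≤ k ≤ 17. C(35,15) = 3247943160 and C(35,16) = 4059928950, so k = 16.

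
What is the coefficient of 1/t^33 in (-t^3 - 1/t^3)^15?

General term: C(15,j)·(-t^3)^j·(-1/t^3)^(15-j), with t-exponent 3j − 3(15−j) = 6j − 45.
Set 6j − 45 = -33: j = 2.
C(15,2) = 105; (-1)^2 = 1; (-1)^13 = -1.
Coefficient = 105 · 1 · (-1) = -105.

-105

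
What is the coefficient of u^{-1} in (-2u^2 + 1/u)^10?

General term: C(10,j)·(-2u^2)^j·(1/u)^(10-j), with u-exponent 2j − 1(10−j) = 3j − 10.
Set 3j − 10 = -1: j = 3.
C(10,3) = 120; (-2)^3 = -8; 1^7 = 1.
Coefficient = 120 · (-8) · 1 = -960.

-960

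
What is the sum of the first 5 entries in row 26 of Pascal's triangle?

17902

1 + 26 + 325 + 2600 + 14950 = 17902.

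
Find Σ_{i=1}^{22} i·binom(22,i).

46137344

Differentiating (1+x)^22 and setting x=1: Σ i·C(22,i) = 22·2^21 = 46137344.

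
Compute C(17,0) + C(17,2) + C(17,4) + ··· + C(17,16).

Even-k terms of row 17 sum to 2^16 = 65536.

65536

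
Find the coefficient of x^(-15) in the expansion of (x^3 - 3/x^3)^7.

General term: C(7,j)·(x^3)^j·(-3/x^3)^(7-j), with x-exponent 3j − 3(7−j) = 6j − 21.
Set 6j − 21 = -15: j = 1.
C(7,1) = 7; 1^1 = 1; (-3)^6 = 729.
Coefficient = 7 · 1 · 729 = 5103.

5103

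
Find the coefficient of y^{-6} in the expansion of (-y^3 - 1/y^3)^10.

210

General term: C(10,j)·(-y^3)^j·(-1/y^3)^(10-j), with y-exponent 3j − 3(10−j) = 6j − 30.
Set 6j − 30 = -6: j = 4.
C(10,4) = 210; (-1)^4 = 1; (-1)^6 = 1.
Coefficient = 210 · 1 · 1 = 210.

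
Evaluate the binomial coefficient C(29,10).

20030010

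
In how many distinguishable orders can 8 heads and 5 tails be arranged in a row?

1287

Choose positions for the heads: C(13,8) = 1287.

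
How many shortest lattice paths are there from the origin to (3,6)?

Each path is a sequence of 9 steps with 3 rights: C(9,3) = 84.

84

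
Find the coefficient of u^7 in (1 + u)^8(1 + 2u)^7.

78592

Coefficient of u^7 = Σ_{j} C(8,j)·1^j·C(7,7-j)·2^(7-j) for j from 0 to 7.
= 128 + 3584 + 18816 + 31360 + 19600 + 4704 + 392 + 8 = 78592.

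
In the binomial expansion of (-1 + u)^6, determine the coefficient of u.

The general term is C(6,j)·(-1)^j·(u)^(6-j); the u^1 term has j = 5.
C(6,5) = 6.
Coefficient = C(6,5) · (-1)^5 = 6 · (-1) = -6.

-6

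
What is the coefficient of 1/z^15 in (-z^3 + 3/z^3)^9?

General term: C(9,j)·(-z^3)^j·(3/z^3)^(9-j), with z-exponent 3j − 3(9−j) = 6j − 27.
Set 6j − 27 = -15: j = 2.
C(9,2) = 36; (-1)^2 = 1; 3^7 = 2187.
Coefficient = 36 · 1 · 2187 = 78732.

78732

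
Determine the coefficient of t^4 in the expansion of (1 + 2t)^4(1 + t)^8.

1462

Coefficient of t^4 = Σ_{j} C(4,j)·2^j·C(8,4-j)·1^(4-j) for j from 0 to 4.
= 70 + 448 + 672 + 256 + 16 = 1462.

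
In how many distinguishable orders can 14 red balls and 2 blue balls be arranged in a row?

Choose positions for the red balls: C(16,14) = 120.

120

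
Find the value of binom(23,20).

1771

C(23,20) = C(23,3) by symmetry.
C(23,3) = (23·22·21) / 3! = 10626 / 6 = 1771.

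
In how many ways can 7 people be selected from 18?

31824

This is C(18,7) = 31824.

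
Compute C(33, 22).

193536720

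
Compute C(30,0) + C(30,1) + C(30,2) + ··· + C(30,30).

The entries of row 30 sum to 2^30 = 1073741824.

1073741824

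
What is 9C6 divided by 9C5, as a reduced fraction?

2/3

C(n,k+1)/C(n,k) = (n−k)/(k+1) = (9−5)/(5+1) = 4/6 = 2/3.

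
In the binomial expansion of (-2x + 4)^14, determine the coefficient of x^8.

3148873728

The general term is C(14,j)·(-2x)^j·(4)^(14-j); the x^8 term has j = 8.
C(14,8) = 3003.
Coefficient = C(14,8) · (-2)^8 · 4^6 = 3003 · 256 · 4096 = 3148873728.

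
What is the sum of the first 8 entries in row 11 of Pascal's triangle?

1 + 11 + 55 + 165 + 330 + 462 + 462 + 330 = 1816.

1816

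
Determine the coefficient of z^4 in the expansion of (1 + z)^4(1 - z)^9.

Coefficient of z^4 = Σ_{j} C(4,j)·1^j·C(9,4-j)·(-1)^(4-j) for j from 0 to 4.
= 126 + (-336) + 216 + (-36) + 1 = -29.

-29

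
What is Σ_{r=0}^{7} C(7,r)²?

3432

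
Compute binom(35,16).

4059928950

C(35,16) = (35·34·33·32·31·30·29·28·27·26·25·24·23·22·21·20) / 16! = 84945040381058457600000 / 20922789888000 = 4059928950.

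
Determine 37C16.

C(37,16) = (37·36·35·34·33·32·31·30·29·28·27·26·25·24·23·22) / 16! = 269397128065642536960000 / 20922789888000 = 12875774670.

12875774670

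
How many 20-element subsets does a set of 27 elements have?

C(27,20) = C(27,7) by symmetry.
C(27,7) = (27·26·25·24·23·22·21) / 7! = 4475671200 / 5040 = 888030.

888030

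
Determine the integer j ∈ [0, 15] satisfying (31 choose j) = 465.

2

C(31,j) increases on 0 ≤ j ≤ 15. C(31,1) = 31 and C(31,2) = 465, so j = 2.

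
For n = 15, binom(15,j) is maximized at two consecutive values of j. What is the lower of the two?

7

For odd n = 15, C(15,j) peaks at j = (n−1)/2 and (n+1)/2; the lower is 7.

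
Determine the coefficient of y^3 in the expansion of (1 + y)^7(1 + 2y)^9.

2093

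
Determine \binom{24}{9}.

C(24,9) = (24·23·22·21·20·19·18·17·16) / 9! = 474467051520 / 362880 = 1307504.

1307504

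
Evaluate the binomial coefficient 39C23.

C(39,23) = C(39,16) by symmetry.
C(39,16) = (39·38·37·36·35·34·33·32·31·30·29·28·27·26·25·24) / 16! = 789024790105300869120000 / 20922789888000 = 37711260990.

37711260990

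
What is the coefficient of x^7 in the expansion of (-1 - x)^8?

The general term is C(8,j)·(-1)^j·(-x)^(8-j); the x^7 term has j = 1.
C(8,1) = 8.
Coefficient = C(8,1) · (-1)^1 · (-1)^7 = 8 · (-1) · (-1) = 8.

8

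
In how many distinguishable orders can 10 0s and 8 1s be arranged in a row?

43758

Choose positions for the 0s: C(18,10) = 43758.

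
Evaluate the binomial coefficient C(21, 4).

C(21,4) = (21·20·19·18) / 4! = 143640 / 24 = 5985.

5985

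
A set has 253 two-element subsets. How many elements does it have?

n(n−1)/2 = 253 ⇒ n(n−1) = 506. Since 23·22 = 506, n = 23.

23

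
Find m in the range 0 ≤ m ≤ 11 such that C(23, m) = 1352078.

11

C(23,m) increases on 0 ≤ m ≤ 11. C(23,10) = 1144066 and C(23,11) = 1352078, so m = 11.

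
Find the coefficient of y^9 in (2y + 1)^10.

The general term is C(10,j)·(2y)^j·(1)^(10-j); the y^9 term has j = 9.
C(10,9) = 10.
Coefficient = C(10,9) · 2^9 = 10 · 512 = 5120.

5120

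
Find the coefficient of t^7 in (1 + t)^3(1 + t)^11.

Coefficient of t^7 = Σ_{j} C(3,j)·C(11,7-j) for j from 0 to 3.
= 330 + 1386 + 1386 + 330 = 3432.

3432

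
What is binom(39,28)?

1676056044

C(39,28) = C(39,11) by symmetry.
C(39,11) = (39·38·37·36·35·34·33·32·31·30·29) / 11! = 66902793897139200 / 39916800 = 1676056044.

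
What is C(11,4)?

C(11,4) = (11·10·9·8) / 4! = 7920 / 24 = 330.

330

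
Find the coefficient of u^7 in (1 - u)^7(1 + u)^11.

Coefficient of u^7 = Σ_{j} C(7,j)·(-1)^j·C(11,7-j)·1^(7-j) for j from 0 to 7.
= 330 + (-3234) + 9702 + (-11550) + 5775 + (-1155) + 77 + (-1) = -56.

-56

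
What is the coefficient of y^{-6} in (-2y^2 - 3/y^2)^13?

General term: C(13,j)·(-2y^2)^j·(-3/y^2)^(13-j), with y-exponent 2j − 2(13−j) = 4j − 26.
Set 4j − 26 = -6: j = 5.
C(13,5) = 1287; (-2)^5 = -32; (-3)^8 = 6561.
Coefficient = 1287 · (-32) · 6561 = -270208224.

-270208224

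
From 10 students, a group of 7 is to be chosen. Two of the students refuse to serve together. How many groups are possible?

64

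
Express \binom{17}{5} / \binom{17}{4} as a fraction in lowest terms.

C(n,k+1)/C(n,k) = (n−k)/(k+1) = (17−4)/(4+1) = 13/5.

13/5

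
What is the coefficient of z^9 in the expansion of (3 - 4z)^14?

-127529385984

The general term is C(14,j)·(3)^j·(-4z)^(14-j); the z^9 term has j = 5.
C(14,5) = 2002.
Coefficient = C(14,5) · 3^5 · (-4)^9 = 2002 · 243 · (-262144) = -127529385984.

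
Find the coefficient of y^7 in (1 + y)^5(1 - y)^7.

Coefficient of y^7 = Σ_{j} C(5,j)·1^j·C(7,7-j)·(-1)^(7-j) for j from 0 to 5.
= (-1) + 35 + (-210) + 350 + (-175) + 21 = 20.

20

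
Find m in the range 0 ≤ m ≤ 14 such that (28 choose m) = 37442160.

13

C(28,m) increases on 0 ≤ m ≤ 14. C(28,12) = 30421755 and C(28,13) = 37442160, so m = 13.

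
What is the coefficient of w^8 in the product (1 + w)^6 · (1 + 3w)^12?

Coefficient of w^8 = Σ_{j} C(6,j)·1^j·C(12,8-j)·3^(8-j) for j from 0 to 6.
= 3247695 + 10392624 + 10103940 + 3849120 + 601425 + 35640 + 594 = 28231038.

28231038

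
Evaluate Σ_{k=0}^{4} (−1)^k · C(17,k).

1820

The partial alternating sum Σ_{k=0}^{4} (−1)^k C(17,k) = (−1)^4 C(16,4) = 1820.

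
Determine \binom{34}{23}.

C(34,23) = C(34,11) by symmetry.
C(34,11) = (34·33·32·31·30·29·28·27·26·25·24) / 11! = 11420107066368000 / 39916800 = 286097760.

286097760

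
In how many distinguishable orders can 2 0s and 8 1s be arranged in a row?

Choose positions for the 0s: C(10,2) = 45.

45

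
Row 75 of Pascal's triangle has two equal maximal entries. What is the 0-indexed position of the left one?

For odd n = 75, C(75,r) peaks at r = (n−1)/2 and (n+1)/2; the lower is 37.

37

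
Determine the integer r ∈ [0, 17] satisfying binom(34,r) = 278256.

5

C(34,r) increases on 0 ≤ r ≤ 17. C(34,4) = 46376 and C(34,5) = 278256, so r = 5.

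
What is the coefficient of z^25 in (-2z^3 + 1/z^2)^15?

-2795520

General term: C(15,j)·(-2z^3)^j·(1/z^2)^(15-j), with z-exponent 3j − 2(15−j) = 5j − 30.
Set 5j − 30 = 25: j = 11.
C(15,11) = 1365; (-2)^11 = -2048; 1^4 = 1.
Coefficient = 1365 · (-2048) · 1 = -2795520.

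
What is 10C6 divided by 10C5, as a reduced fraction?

C(n,k+1)/C(n,k) = (n−k)/(k+1) = (10−5)/(5+1) = 5/6.

5/6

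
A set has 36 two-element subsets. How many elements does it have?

9

n(n−1)/2 = 36 ⇒ n(n−1) = 72. Since 9·8 = 72, n = 9.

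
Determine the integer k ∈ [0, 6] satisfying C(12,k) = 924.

C(12,k) increases on 0 ≤ k ≤ 6. C(12,5) = 792 and C(12,6) = 924, so k = 6.

6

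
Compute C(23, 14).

C(23,14) = C(23,9) by symmetry.
C(23,9) = (23·22·21·20·19·18·17·16·15) / 9! = 296541907200 / 362880 = 817190.

817190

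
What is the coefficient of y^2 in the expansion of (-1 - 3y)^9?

-324

The general term is C(9,j)·(-1)^j·(-3y)^(9-j); the y^2 term has j = 7.
C(9,7) = 36.
Coefficient = C(9,7) · (-1)^7 · (-3)^2 = 36 · (-1) · 9 = -324.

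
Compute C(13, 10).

C(13,10) = C(13,3) by symmetry.
C(13,3) = (13·12·11) / 3! = 1716 / 6 = 286.

286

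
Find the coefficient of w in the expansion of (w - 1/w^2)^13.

715

General term: C(13,j)·(w)^j·(-1/w^2)^(13-j), with w-exponent 1j − 2(13−j) = 3j − 26.
Set 3j − 26 = 1: j = 9.
C(13,9) = 715; 1^9 = 1; (-1)^4 = 1.
Coefficient = 715 · 1 · 1 = 715.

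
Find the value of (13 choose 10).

C(13,10) = C(13,3) by symmetry.
C(13,3) = (13·12·11) / 3! = 1716 / 6 = 286.

286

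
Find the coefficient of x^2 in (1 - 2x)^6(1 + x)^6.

Coefficient of x^2 = Σ_{j} C(6,j)·(-2)^j·C(6,2-j)·1^(2-j) for j from 0 to 2.
= 15 + (-72) + 60 = 3.

3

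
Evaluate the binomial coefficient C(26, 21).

65780

C(26,21) = C(26,5) by symmetry.
C(26,5) = (26·25·24·23·22) / 5! = 7893600 / 120 = 65780.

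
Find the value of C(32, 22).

64512240

C(32,22) = C(32,10) by symmetry.
C(32,10) = (32·31·30·29·28·27·26·25·24·23) / 10! = 234102016512000 / 3628800 = 64512240.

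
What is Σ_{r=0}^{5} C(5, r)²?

252

Σ C(5,r)² is the coefficient of x^5 in (1+x)^5(1+x)^5 = (1+x)^10, i.e. C(10,5) = 252.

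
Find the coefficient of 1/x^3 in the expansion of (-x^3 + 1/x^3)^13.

1716

General term: C(13,j)·(-x^3)^j·(1/x^3)^(13-j), with x-exponent 3j − 3(13−j) = 6j − 39.
Set 6j − 39 = -3: j = 6.
C(13,6) = 1716; (-1)^6 = 1; 1^7 = 1.
Coefficient = 1716 · 1 · 1 = 1716.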